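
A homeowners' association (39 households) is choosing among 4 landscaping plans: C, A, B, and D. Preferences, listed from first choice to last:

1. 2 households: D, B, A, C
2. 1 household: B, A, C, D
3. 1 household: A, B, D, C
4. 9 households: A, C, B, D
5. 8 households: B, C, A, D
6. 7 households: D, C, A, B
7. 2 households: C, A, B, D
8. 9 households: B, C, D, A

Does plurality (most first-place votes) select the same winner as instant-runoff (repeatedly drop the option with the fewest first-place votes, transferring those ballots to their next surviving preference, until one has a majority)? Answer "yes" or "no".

Plurality — first-place votes: C 2, A 10, B 18, D 9. Winner: B.
Instant-runoff — R1 C 2, A 10, B 18, D 9 (C out); R2 A 12, B 18, D 9 (D out); R3 A 19, B 20 (B winner). Winner: B.
The two methods agree.

yes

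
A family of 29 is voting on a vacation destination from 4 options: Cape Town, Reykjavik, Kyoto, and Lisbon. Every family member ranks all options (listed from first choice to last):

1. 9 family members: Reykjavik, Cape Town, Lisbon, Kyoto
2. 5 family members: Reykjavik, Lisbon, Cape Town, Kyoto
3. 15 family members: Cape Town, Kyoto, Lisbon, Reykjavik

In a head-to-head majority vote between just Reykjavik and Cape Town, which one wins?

Voters preferring Reykjavik to Cape Town: 14; preferring Cape Town to Reykjavik: 15.
Cape Town wins the head-to-head.

Cape Town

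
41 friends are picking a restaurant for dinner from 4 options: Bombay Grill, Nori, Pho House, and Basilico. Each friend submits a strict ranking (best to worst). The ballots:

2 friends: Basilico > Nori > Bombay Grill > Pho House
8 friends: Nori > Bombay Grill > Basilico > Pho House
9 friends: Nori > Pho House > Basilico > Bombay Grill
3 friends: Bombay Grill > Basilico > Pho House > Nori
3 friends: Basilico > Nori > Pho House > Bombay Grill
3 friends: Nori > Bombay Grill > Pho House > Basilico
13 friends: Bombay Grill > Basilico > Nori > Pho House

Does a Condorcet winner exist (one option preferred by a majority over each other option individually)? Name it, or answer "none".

Checking pairwise contests:
Nori beats Bombay Grill 25–16.
Basilico beats Nori 21–20.
Bombay Grill beats Pho House 29–12.
Bombay Grill beats Basilico 27–14.
Every option loses at least one head-to-head, so there is no Condorcet winner.

none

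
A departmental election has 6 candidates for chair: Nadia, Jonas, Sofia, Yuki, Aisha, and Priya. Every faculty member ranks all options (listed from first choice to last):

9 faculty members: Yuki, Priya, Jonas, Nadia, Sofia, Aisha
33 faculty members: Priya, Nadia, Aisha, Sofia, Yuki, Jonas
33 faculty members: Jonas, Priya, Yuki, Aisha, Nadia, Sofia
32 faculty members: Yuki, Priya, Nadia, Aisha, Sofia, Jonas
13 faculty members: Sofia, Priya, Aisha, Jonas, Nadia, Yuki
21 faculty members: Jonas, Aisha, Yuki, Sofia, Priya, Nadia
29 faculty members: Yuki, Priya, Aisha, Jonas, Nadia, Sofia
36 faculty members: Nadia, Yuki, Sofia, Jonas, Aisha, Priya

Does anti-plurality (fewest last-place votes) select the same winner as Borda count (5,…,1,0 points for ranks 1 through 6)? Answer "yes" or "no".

Anti-plurality — last-place votes: Nadia 21, Jonas 65, Sofia 62, Yuki 13, Aisha 9, Priya 36. Winner: Aisha.
Borda — scores: Nadia 501, Jonas 453, Sofia 322, Yuki 689, Aisha 475, Priya 650. Winner: Yuki.
The two methods disagree.

no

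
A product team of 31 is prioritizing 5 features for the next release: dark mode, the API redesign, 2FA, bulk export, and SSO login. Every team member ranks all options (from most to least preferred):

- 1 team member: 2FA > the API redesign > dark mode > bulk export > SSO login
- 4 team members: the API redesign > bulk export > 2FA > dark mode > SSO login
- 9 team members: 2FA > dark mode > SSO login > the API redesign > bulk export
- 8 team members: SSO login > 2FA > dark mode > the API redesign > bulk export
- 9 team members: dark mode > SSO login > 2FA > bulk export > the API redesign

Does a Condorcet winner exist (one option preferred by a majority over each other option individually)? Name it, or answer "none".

Checking pairwise contests:
2FA beats dark mode 22–9.
dark mode beats the API redesign 26–5.
SSO login beats 2FA 17–14.
dark mode beats bulk export 27–4.
dark mode beats SSO login 23–8.
Every option loses at least one head-to-head, so there is no Condorcet winner.

none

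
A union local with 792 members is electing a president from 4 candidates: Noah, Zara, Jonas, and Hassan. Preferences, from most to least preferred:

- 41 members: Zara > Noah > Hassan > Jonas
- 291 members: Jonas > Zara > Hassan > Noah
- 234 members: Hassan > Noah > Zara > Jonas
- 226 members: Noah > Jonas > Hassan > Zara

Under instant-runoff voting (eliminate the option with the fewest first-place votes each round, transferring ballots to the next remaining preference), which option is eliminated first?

Round 1: Noah 226, Zara 41, Jonas 291, Hassan 234. Eliminate Zara.

Zara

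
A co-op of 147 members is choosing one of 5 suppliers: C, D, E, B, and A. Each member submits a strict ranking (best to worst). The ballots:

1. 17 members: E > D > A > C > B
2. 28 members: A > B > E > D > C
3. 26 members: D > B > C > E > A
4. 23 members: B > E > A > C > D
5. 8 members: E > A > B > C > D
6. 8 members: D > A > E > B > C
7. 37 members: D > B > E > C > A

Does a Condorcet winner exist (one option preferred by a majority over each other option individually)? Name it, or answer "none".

none

Checking pairwise contests:
D beats C 116–31.
E beats D 76–71.
B beats E 114–33.
D beats B 88–59.
D beats A 88–59.
Every option loses at least one head-to-head, so there is no Condorcet winner.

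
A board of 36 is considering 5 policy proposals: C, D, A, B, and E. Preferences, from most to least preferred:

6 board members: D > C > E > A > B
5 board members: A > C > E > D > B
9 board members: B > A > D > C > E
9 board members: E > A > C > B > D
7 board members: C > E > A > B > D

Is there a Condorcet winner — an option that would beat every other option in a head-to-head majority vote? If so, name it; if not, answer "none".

Checking pairwise contests:
A beats C 23–13.
C beats D 21–15.
E beats A 22–14.
C beats B 27–9.
C beats E 27–9.
Every option loses at least one head-to-head, so there is no Condorcet winner.

none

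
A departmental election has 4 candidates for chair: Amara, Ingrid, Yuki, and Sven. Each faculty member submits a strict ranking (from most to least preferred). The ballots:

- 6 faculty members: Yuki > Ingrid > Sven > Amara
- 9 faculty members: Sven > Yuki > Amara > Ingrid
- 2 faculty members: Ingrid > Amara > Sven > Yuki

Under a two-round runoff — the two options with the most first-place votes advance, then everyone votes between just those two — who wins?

Round 1 first-place votes: Amara 0, Ingrid 2, Yuki 6, Sven 9.
Sven and Yuki advance.
Runoff: Sven is preferred to Yuki by 11 voters; Yuki by 6.
Sven wins the runoff.

Sven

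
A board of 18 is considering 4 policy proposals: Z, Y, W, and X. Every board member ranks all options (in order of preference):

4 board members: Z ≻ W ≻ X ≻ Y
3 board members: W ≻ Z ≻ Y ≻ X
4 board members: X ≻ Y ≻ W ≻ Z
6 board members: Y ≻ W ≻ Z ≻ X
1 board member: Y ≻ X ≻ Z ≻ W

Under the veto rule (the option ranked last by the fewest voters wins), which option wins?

W

Last-place votes: Z 4, Y 4, W 1, X 9.
W is ranked last by the fewest voters, so W wins.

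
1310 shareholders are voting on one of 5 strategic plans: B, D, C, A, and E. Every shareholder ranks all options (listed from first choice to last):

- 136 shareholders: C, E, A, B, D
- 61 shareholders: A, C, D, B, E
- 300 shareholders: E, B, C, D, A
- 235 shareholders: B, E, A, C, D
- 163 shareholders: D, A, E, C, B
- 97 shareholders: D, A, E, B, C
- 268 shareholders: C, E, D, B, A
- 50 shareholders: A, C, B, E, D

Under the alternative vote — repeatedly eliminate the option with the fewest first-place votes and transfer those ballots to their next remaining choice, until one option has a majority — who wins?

Round 1: B 235, D 260, C 404, A 111, E 300. Eliminate A.
Round 2: B 235, D 260, C 515, E 300. Eliminate B.
Round 3: D 260, C 515, E 535. Eliminate D.
Round 4: C 515, E 795. E has a majority.

E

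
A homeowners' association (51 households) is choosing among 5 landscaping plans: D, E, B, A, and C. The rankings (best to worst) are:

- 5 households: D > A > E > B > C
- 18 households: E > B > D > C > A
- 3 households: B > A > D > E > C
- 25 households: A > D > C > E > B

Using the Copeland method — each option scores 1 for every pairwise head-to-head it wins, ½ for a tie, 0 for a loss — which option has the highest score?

D: beats E, B, and C; loses to A → score 3.
E: beats B and C; loses to D and A → score 2.
B: beats C; loses to D, E, and A → score 1.
A: beats D, E, B, and C → score 4.
C: loses to D, E, B, and A → score 0.
A has the best pairwise record.

A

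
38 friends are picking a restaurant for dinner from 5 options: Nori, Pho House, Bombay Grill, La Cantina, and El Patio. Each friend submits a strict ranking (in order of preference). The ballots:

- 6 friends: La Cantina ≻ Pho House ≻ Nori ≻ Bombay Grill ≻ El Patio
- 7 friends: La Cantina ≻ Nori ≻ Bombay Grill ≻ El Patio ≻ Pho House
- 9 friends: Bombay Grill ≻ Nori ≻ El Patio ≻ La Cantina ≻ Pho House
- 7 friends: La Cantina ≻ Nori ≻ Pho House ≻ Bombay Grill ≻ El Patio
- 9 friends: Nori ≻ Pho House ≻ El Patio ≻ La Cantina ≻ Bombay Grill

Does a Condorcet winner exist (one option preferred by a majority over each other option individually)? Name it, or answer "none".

La Cantina vs Nori: 20–18 for La Cantina.
La Cantina vs Pho House: 29–9 for La Cantina.
La Cantina vs Bombay Grill: 29–9 for La Cantina.
La Cantina vs El Patio: 20–18 for La Cantina.
La Cantina beats every other option head-to-head.

La Cantina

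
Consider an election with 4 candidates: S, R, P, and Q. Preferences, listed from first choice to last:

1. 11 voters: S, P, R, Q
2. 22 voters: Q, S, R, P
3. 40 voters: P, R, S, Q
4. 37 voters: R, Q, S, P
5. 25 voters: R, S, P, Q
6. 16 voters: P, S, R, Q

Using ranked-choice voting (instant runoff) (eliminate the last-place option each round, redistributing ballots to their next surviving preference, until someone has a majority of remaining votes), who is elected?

Round 1: S 11, R 62, P 56, Q 22. Eliminate S.
Round 2: R 62, P 67, Q 22. Eliminate Q.
Round 3: R 84, P 67. R has a majority.

R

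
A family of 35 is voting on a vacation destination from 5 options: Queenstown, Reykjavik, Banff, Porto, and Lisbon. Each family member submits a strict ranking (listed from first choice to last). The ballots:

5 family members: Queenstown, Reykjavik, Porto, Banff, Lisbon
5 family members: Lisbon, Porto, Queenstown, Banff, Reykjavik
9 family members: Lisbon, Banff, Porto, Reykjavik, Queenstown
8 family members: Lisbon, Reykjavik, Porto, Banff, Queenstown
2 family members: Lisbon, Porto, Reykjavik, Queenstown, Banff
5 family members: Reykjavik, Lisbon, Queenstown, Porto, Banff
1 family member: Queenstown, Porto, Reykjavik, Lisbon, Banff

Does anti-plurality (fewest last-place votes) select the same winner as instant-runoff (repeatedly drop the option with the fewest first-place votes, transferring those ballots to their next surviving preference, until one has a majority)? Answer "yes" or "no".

no

Anti-plurality — last-place votes: Queenstown 17, Reykjavik 5, Banff 8, Porto 0, Lisbon 5. Winner: Porto.
Instant-runoff — R1 Queenstown 6, Reykjavik 5, Banff 0, Porto 0, Lisbon 24 (Lisbon winner). Winner: Lisbon.
The two methods disagree.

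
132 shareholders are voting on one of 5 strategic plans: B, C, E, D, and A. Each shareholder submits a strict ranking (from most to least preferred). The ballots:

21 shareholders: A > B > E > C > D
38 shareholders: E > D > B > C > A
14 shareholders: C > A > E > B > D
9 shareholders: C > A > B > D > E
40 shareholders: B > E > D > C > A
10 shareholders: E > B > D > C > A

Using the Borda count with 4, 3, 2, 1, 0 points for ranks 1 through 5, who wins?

B: 21·3 + 38·2 + 14·1 + 9·2 + 40·4 + 10·3 = 361
C: 21·1 + 38·1 + 14·4 + 9·4 + 40·1 + 10·1 = 201
E: 21·2 + 38·4 + 14·2 + 9·0 + 40·3 + 10·4 = 382
D: 21·0 + 38·3 + 14·0 + 9·1 + 40·2 + 10·2 = 223
A: 21·4 + 38·0 + 14·3 + 9·3 + 40·0 + 10·0 = 153
E has the highest Borda score (382).

E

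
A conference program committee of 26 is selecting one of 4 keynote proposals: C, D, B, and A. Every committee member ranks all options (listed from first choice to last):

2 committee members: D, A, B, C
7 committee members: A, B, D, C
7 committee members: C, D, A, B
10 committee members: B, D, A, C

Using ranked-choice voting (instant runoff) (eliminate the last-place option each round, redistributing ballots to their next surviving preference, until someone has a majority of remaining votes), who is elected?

Round 1: C 7, D 2, B 10, A 7. Eliminate D.
Round 2: C 7, B 10, A 9. Eliminate C.
Round 3: B 10, A 16. A has a majority.

A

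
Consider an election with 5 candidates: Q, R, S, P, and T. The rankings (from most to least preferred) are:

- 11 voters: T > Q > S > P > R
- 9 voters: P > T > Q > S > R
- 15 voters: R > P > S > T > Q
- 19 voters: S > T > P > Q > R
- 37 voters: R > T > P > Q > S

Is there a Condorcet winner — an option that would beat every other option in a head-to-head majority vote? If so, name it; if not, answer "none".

R

R vs Q: 52–39 for R.
R vs S: 52–39 for R.
R vs P: 52–39 for R.
R vs T: 52–39 for R.
R beats every other option head-to-head.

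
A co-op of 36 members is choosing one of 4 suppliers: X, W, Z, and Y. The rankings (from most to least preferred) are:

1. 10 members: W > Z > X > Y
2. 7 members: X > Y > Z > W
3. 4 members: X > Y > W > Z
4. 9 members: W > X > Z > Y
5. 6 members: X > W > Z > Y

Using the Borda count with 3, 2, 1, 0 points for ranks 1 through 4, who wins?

X: 10·1 + 7·3 + 4·3 + 9·2 + 6·3 = 79
W: 10·3 + 7·0 + 4·1 + 9·3 + 6·2 = 73
Z: 10·2 + 7·1 + 4·0 + 9·1 + 6·1 = 42
Y: 10·0 + 7·2 + 4·2 + 9·0 + 6·0 = 22
X has the highest Borda score (79).

X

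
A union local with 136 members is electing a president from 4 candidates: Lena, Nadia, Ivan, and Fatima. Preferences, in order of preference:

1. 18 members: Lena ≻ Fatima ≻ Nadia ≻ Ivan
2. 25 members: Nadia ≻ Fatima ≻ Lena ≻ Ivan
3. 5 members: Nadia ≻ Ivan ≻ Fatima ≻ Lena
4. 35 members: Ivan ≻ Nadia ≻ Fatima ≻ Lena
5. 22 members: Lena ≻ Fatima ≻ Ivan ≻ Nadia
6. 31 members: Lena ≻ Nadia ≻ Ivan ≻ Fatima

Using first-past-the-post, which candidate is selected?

First-place votes: Lena 71, Nadia 30, Ivan 35, Fatima 0.
Lena has the most first-place votes.

Lena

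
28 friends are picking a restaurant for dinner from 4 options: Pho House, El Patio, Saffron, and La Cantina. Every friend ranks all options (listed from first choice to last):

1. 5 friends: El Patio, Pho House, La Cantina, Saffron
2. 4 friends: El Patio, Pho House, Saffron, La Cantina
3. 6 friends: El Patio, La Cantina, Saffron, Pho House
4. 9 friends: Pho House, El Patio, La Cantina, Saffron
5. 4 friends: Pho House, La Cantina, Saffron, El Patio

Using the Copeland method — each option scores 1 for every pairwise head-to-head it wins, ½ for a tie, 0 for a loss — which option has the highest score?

El Patio

Pho House: beats Saffron and La Cantina; loses to El Patio → score 2.
El Patio: beats Pho House, Saffron, and La Cantina → score 3.
Saffron: loses to Pho House, El Patio, and La Cantina → score 0.
La Cantina: beats Saffron; loses to Pho House and El Patio → score 1.
El Patio has the best pairwise record.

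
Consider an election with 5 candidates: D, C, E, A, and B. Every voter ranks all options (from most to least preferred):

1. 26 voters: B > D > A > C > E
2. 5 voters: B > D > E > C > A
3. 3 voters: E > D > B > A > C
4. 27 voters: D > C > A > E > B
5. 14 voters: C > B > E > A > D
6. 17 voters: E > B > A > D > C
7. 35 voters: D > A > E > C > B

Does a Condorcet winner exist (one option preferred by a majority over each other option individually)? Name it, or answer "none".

D vs C: 113–14 for D.
D vs E: 93–34 for D.
D vs A: 96–31 for D.
D vs B: 65–62 for D.
D beats every other option head-to-head.

D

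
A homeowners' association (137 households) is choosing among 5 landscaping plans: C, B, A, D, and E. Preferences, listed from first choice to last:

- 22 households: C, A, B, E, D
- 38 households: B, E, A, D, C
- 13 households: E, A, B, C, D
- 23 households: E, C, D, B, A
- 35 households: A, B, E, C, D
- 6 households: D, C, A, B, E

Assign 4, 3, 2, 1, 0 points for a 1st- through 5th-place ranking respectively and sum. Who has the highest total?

B

C: 22·4 + 38·0 + 13·1 + 23·3 + 35·1 + 6·3 = 223
B: 22·2 + 38·4 + 13·2 + 23·1 + 35·3 + 6·1 = 356
A: 22·3 + 38·2 + 13·3 + 23·0 + 35·4 + 6·2 = 333
D: 22·0 + 38·1 + 13·0 + 23·2 + 35·0 + 6·4 = 108
E: 22·1 + 38·3 + 13·4 + 23·4 + 35·2 + 6·0 = 350
B has the highest Borda score (356).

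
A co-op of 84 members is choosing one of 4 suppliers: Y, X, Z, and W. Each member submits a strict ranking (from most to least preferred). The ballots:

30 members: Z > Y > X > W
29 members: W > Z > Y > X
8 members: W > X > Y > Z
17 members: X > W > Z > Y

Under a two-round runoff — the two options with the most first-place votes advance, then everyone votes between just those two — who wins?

W

Round 1 first-place votes: Y 0, X 17, Z 30, W 37.
W and Z advance.
Runoff: W is preferred to Z by 54 voters; Z by 30.
W wins the runoff.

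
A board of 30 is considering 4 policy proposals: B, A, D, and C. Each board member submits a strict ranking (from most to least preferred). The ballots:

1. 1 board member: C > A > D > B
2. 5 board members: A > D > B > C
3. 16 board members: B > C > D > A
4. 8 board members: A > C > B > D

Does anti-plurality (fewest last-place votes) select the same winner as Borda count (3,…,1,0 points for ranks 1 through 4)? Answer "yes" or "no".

Anti-plurality — last-place votes: B 1, A 16, D 8, C 5. Winner: B.
Borda — scores: B 61, A 41, D 27, C 51. Winner: B.
The two methods agree.

yes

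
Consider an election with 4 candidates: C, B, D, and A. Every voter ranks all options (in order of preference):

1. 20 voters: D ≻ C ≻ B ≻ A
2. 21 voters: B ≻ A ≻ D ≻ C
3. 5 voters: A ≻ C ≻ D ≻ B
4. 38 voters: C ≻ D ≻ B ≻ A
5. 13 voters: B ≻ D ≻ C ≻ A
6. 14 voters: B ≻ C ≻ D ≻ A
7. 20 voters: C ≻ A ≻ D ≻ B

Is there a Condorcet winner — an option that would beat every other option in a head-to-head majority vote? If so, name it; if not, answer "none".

C

C vs B: 83–48 for C.
C vs D: 77–54 for C.
C vs A: 105–26 for C.
C beats every other option head-to-head.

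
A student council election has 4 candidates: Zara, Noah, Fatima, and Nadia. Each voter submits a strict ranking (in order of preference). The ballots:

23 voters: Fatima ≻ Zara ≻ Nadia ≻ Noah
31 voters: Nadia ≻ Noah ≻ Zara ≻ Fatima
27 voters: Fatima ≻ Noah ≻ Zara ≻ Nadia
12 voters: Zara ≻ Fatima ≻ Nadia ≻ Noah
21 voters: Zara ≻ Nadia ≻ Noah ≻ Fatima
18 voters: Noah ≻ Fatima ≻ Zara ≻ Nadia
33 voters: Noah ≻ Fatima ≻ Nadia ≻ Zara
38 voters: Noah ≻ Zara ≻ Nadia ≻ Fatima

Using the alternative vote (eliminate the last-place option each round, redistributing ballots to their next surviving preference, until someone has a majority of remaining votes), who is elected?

Round 1: Zara 33, Noah 89, Fatima 50, Nadia 31. Eliminate Nadia.
Round 2: Zara 33, Noah 120, Fatima 50. Noah has a majority.

Noah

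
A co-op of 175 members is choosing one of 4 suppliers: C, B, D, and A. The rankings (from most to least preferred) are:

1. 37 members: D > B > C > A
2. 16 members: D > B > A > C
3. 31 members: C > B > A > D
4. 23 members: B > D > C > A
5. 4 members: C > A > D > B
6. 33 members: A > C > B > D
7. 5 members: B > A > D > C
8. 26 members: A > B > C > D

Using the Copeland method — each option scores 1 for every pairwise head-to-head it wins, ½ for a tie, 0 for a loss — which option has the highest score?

C: beats D and A; loses to B → score 2.
B: beats C, D, and A → score 3.
D: loses to C, B, and A → score 0.
A: beats D; loses to C and B → score 1.
B has the best pairwise record.

B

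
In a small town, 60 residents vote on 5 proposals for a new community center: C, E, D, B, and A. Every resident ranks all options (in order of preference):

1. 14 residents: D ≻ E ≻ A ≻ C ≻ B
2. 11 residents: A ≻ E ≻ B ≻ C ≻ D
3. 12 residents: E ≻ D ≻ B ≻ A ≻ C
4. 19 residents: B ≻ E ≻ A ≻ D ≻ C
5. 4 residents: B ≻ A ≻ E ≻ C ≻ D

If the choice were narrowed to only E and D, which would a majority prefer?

E

Voters preferring E to D: 46; preferring D to E: 14.
E wins the head-to-head.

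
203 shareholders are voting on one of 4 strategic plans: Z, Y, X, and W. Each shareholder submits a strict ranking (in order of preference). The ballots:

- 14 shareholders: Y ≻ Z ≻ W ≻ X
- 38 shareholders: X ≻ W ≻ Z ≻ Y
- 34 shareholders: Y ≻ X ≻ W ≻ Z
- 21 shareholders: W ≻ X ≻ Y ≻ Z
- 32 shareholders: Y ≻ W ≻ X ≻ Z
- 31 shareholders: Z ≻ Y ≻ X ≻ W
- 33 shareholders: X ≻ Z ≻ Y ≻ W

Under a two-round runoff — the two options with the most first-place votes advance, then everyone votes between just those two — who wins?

Y

Round 1 first-place votes: Z 31, Y 80, X 71, W 21.
Y and X advance.
Runoff: Y is preferred to X by 111 voters; X by 92.
Y wins the runoff.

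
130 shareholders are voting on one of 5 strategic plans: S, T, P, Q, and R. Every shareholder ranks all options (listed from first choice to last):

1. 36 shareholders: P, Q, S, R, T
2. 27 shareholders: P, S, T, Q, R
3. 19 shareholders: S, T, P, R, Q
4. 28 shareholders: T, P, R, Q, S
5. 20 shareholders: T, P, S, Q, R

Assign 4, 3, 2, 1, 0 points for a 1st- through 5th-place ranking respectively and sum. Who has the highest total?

S: 36·2 + 27·3 + 19·4 + 28·0 + 20·2 = 269
T: 36·0 + 27·2 + 19·3 + 28·4 + 20·4 = 303
P: 36·4 + 27·4 + 19·2 + 28·3 + 20·3 = 434
Q: 36·3 + 27·1 + 19·0 + 28·1 + 20·1 = 183
R: 36·1 + 27·0 + 19·1 + 28·2 + 20·0 = 111
P has the highest Borda score (434).

P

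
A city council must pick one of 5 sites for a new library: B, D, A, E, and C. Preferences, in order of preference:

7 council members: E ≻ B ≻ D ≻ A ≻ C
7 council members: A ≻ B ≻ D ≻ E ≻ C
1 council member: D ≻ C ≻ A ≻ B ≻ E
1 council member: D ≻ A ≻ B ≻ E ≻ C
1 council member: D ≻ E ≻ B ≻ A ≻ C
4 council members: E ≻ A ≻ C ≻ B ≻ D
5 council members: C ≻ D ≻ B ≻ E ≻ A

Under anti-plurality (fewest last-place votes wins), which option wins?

Last-place votes: B 0, D 4, A 5, E 1, C 16.
B is ranked last by the fewest voters, so B wins.

B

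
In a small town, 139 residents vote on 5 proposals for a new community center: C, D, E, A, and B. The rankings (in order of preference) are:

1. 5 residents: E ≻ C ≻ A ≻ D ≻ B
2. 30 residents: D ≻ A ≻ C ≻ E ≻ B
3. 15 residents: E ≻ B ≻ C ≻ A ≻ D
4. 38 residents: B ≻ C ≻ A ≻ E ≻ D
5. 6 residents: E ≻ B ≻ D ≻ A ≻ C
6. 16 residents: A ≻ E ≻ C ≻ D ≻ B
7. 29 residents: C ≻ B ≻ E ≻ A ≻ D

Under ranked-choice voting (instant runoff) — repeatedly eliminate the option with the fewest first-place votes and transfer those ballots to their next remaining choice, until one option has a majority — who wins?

E

Round 1: C 29, D 30, E 26, A 16, B 38. Eliminate A.
Round 2: C 29, D 30, E 42, B 38. Eliminate C.
Round 3: D 30, E 42, B 67. Eliminate D.
Round 4: E 72, B 67. E has a majority.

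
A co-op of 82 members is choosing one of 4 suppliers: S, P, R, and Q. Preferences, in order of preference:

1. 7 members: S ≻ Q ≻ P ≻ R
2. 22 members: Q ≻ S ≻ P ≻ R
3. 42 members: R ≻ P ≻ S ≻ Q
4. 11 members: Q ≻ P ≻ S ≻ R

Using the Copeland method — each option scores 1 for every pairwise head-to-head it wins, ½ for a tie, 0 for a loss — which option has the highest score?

S: beats Q; loses to P and R → score 1.
P: beats S and Q; loses to R → score 2.
R: beats S, P, and Q → score 3.
Q: loses to S, P, and R → score 0.
R has the best pairwise record.

R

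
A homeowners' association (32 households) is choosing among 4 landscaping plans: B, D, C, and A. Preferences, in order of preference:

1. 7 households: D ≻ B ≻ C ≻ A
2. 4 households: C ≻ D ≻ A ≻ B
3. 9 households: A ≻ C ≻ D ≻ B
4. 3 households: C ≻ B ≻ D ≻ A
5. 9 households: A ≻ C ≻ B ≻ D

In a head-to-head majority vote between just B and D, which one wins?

D

Voters preferring B to D: 12; preferring D to B: 20.
D wins the head-to-head.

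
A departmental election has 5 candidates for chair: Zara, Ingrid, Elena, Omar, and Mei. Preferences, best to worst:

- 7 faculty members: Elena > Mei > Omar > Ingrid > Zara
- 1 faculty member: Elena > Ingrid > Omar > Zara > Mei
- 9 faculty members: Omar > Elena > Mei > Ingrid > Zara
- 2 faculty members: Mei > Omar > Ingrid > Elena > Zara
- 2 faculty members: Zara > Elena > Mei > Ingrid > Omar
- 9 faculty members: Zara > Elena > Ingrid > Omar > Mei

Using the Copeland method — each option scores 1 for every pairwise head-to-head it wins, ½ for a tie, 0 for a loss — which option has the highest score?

Zara: loses to Ingrid, Elena, Omar, and Mei → score 0.
Ingrid: beats Zara; loses to Elena, Omar, and Mei → score 1.
Elena: beats Zara, Ingrid, Omar, and Mei → score 4.
Omar: beats Zara, Ingrid, and Mei; loses to Elena → score 3.
Mei: beats Zara and Ingrid; loses to Elena and Omar → score 2.
Elena has the best pairwise record.

Elena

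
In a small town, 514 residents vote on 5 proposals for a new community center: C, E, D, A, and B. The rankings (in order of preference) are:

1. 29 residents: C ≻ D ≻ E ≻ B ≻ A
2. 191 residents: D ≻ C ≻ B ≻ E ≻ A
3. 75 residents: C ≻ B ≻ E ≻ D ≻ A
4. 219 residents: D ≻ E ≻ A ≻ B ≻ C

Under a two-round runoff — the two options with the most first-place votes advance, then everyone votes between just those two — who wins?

D

Round 1 first-place votes: C 104, E 0, D 410, A 0, B 0.
D and C advance.
Runoff: D is preferred to C by 410 voters; C by 104.
D wins the runoff.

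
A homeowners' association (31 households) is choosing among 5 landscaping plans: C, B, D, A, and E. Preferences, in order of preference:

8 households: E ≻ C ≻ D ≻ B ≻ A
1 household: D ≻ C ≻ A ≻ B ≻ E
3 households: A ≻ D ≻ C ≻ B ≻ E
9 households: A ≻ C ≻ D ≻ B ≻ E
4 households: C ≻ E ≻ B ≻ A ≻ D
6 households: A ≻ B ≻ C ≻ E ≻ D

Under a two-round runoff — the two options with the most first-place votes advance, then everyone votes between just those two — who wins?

A

Round 1 first-place votes: C 4, B 0, D 1, A 18, E 8.
A and E advance.
Runoff: A is preferred to E by 19 voters; E by 12.
A wins the runoff.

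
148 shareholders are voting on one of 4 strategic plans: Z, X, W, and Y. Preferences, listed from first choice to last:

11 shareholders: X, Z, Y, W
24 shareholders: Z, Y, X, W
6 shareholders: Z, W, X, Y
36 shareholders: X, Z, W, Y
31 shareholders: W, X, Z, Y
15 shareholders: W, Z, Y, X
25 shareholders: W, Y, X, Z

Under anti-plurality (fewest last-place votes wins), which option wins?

Last-place votes: Z 25, X 15, W 35, Y 73.
X is ranked last by the fewest voters, so X wins.

X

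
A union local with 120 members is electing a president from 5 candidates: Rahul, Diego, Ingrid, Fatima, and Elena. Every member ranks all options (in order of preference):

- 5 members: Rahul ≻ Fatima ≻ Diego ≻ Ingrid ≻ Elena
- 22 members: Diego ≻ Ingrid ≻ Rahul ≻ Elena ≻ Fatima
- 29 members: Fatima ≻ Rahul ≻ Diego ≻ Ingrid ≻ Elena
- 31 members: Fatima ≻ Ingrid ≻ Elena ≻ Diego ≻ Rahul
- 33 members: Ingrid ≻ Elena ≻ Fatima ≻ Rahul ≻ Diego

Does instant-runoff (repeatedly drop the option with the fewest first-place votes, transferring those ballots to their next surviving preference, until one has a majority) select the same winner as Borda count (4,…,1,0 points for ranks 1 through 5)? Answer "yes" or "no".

no

Instant-runoff — R1 Rahul 5, Diego 22, Ingrid 33, Fatima 60, Elena 0 (Elena out); R2 Rahul 5, Diego 22, Ingrid 33, Fatima 60 (Rahul out); R3 Diego 22, Ingrid 33, Fatima 65 (Fatima winner). Winner: Fatima.
Borda — scores: Rahul 184, Diego 187, Ingrid 325, Fatima 321, Elena 183. Winner: Ingrid.
The two methods disagree.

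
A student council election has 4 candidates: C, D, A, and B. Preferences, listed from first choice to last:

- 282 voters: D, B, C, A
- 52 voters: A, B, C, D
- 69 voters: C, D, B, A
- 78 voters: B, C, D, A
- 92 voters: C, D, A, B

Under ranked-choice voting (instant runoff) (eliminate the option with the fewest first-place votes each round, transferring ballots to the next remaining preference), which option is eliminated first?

Round 1: C 161, D 282, A 52, B 78. Eliminate A.

A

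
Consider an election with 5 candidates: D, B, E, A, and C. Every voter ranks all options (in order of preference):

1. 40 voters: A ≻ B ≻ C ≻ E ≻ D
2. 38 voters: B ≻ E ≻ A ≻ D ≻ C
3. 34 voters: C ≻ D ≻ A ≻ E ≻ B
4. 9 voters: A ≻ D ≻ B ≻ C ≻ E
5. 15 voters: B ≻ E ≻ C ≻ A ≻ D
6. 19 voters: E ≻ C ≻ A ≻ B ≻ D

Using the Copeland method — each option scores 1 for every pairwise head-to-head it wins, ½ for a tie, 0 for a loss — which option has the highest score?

D: loses to B, E, A, and C → score 0.
B: beats D, E, and C; loses to A → score 3.
E: beats D; loses to B, A, and C → score 1.
A: beats D, B, E, and C → score 4.
C: beats D and E; loses to B and A → score 2.
A has the best pairwise record.

A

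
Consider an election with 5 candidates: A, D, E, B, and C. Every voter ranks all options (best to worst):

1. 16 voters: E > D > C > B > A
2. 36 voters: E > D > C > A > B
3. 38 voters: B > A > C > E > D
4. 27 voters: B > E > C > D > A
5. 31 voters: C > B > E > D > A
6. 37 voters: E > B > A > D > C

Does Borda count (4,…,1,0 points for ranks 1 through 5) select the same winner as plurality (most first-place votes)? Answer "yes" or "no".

Borda — scores: A 224, D 251, E 537, B 480, C 358. Winner: E.
Plurality — first-place votes: A 0, D 0, E 89, B 65, C 31. Winner: E.
The two methods agree.

yes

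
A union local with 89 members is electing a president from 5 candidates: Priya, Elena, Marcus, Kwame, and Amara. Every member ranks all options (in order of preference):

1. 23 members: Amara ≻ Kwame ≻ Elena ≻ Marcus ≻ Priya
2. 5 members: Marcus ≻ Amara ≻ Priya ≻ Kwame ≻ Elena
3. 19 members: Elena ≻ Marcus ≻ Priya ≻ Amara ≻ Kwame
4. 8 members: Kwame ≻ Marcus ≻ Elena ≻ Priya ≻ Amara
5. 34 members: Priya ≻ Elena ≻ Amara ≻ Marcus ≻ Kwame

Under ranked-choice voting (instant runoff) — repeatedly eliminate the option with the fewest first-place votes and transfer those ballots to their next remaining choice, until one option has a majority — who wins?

Priya

Round 1: Priya 34, Elena 19, Marcus 5, Kwame 8, Amara 23. Eliminate Marcus.
Round 2: Priya 34, Elena 19, Kwame 8, Amara 28. Eliminate Kwame.
Round 3: Priya 34, Elena 27, Amara 28. Eliminate Elena.
Round 4: Priya 61, Amara 28. Priya has a majority.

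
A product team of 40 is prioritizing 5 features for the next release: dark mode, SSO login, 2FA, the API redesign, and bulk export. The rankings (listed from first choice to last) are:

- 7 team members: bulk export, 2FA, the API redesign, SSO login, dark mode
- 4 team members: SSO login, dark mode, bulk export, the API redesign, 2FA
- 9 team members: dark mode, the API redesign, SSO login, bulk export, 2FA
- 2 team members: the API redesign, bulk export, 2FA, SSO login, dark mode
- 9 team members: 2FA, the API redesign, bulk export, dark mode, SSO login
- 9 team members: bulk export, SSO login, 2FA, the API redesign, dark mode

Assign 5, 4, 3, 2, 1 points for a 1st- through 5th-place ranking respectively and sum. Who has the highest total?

bulk export

dark mode: 7·1 + 4·4 + 9·5 + 2·1 + 9·2 + 9·1 = 97
SSO login: 7·2 + 4·5 + 9·3 + 2·2 + 9·1 + 9·4 = 110
2FA: 7·4 + 4·1 + 9·1 + 2·3 + 9·5 + 9·3 = 119
the API redesign: 7·3 + 4·2 + 9·4 + 2·5 + 9·4 + 9·2 = 129
bulk export: 7·5 + 4·3 + 9·2 + 2·4 + 9·3 + 9·5 = 145
bulk export has the highest Borda score (145).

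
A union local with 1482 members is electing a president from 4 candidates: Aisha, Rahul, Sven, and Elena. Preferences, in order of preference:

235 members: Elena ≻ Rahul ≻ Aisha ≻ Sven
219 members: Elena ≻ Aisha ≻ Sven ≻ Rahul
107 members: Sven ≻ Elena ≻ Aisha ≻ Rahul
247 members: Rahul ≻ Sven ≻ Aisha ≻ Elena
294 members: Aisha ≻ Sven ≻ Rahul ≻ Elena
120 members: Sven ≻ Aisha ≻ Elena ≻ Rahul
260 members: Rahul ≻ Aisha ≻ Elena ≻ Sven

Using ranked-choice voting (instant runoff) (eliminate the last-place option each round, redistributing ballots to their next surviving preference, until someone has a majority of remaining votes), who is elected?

Rahul

Round 1: Aisha 294, Rahul 507, Sven 227, Elena 454. Eliminate Sven.
Round 2: Aisha 414, Rahul 507, Elena 561. Eliminate Aisha.
Round 3: Rahul 801, Elena 681. Rahul has a majority.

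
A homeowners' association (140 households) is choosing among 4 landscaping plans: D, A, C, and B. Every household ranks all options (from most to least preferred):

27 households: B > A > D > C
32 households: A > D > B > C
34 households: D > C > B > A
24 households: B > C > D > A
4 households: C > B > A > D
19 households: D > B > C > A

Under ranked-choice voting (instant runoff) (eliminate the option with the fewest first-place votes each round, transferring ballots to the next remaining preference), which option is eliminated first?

Round 1: D 53, A 32, C 4, B 51. Eliminate C.

C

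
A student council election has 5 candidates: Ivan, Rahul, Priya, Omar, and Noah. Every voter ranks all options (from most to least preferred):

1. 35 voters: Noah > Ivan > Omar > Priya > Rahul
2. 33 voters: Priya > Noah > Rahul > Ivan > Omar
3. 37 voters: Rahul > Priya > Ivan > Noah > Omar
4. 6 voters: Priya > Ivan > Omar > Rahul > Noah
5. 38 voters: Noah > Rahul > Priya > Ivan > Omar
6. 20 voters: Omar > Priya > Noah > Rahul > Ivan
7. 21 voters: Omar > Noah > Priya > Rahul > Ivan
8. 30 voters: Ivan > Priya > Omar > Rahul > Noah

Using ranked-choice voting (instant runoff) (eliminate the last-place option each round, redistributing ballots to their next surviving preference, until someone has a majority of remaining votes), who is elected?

Priya

Round 1: Ivan 30, Rahul 37, Priya 39, Omar 41, Noah 73. Eliminate Ivan.
Round 2: Rahul 37, Priya 69, Omar 41, Noah 73. Eliminate Rahul.
Round 3: Priya 106, Omar 41, Noah 73. Eliminate Omar.
Round 4: Priya 126, Noah 94. Priya has a majority.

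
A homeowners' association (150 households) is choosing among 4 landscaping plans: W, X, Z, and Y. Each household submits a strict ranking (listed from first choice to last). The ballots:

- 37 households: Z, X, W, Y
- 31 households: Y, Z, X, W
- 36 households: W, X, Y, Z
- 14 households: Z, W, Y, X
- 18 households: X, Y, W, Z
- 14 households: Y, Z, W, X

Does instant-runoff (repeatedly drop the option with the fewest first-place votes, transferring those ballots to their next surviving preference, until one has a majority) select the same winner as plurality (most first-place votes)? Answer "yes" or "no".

Instant-runoff — R1 W 36, X 18, Z 51, Y 45 (X out); R2 W 36, Z 51, Y 63 (W out); R3 Z 51, Y 99 (Y winner). Winner: Y.
Plurality — first-place votes: W 36, X 18, Z 51, Y 45. Winner: Z.
The two methods disagree.

no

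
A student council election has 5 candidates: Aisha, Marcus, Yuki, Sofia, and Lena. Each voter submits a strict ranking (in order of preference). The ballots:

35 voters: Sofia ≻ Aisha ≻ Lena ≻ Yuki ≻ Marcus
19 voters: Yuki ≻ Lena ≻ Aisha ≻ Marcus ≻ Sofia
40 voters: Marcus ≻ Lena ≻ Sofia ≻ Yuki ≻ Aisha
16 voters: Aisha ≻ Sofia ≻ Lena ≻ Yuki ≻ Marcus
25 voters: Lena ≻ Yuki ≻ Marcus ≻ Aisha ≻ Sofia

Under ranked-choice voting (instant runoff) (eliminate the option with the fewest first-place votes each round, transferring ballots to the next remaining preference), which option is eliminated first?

Round 1: Aisha 16, Marcus 40, Yuki 19, Sofia 35, Lena 25. Eliminate Aisha.

Aisha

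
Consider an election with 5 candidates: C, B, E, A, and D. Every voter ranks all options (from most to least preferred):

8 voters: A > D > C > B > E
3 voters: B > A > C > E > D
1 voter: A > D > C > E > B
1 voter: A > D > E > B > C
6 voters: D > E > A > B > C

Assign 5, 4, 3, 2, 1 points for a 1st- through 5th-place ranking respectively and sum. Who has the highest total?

A

C: 8·3 + 3·3 + 1·3 + 1·1 + 6·1 = 43
B: 8·2 + 3·5 + 1·1 + 1·2 + 6·2 = 46
E: 8·1 + 3·2 + 1·2 + 1·3 + 6·4 = 43
A: 8·5 + 3·4 + 1·5 + 1·5 + 6·3 = 80
D: 8·4 + 3·1 + 1·4 + 1·4 + 6·5 = 73
A has the highest Borda score (80).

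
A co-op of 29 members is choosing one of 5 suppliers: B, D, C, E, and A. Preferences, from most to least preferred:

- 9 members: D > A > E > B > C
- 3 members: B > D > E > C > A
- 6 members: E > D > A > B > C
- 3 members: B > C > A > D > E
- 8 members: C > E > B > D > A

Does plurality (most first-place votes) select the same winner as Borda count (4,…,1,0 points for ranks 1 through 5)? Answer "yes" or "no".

Plurality — first-place votes: B 6, D 9, C 8, E 6, A 0. Winner: D.
Borda — scores: B 55, D 74, C 44, E 72, A 45. Winner: D.
The two methods agree.

yes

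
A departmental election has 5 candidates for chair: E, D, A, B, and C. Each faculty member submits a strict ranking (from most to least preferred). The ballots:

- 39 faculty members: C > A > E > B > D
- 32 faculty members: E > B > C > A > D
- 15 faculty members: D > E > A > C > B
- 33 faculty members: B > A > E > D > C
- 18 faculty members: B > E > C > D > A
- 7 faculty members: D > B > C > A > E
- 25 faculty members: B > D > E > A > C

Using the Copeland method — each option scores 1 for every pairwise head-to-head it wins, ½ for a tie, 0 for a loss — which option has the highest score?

E

E: beats D, A, B, and C → score 4.
D: loses to E, A, B, and C → score 0.
A: beats D; loses to E, B, and C → score 1.
B: beats D, A, and C; loses to E → score 3.
C: beats D and A; loses to E and B → score 2.
E has the best pairwise record.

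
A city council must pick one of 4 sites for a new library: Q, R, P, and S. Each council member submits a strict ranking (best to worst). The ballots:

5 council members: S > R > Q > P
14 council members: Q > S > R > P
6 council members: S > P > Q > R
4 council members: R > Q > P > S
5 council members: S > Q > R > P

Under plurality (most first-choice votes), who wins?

S

First-place votes: Q 14, R 4, P 0, S 16.
S has the most first-place votes.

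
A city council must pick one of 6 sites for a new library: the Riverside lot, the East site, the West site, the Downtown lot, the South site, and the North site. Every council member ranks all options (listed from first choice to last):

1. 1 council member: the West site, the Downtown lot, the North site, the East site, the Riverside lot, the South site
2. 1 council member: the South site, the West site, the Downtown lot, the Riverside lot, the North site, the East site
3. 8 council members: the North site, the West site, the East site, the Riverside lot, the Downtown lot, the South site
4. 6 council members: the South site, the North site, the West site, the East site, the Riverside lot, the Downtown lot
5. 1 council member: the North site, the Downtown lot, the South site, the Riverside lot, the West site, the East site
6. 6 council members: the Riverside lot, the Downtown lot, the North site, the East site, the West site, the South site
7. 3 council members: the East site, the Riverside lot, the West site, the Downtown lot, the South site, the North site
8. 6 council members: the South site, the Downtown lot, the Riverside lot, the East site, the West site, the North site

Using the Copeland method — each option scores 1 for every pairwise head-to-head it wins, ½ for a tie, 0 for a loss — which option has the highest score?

the Riverside lot: beats the Downtown lot and the South site; ties the West site and the North site; loses to the East site → score 3.
the East site: beats the Riverside lot, the Downtown lot, and the South site; loses to the West site and the North site → score 3.
the West site: beats the East site, the Downtown lot, and the South site; ties the Riverside lot; loses to the North site → score 3.5.
the Downtown lot: beats the South site and the North site; loses to the Riverside lot, the East site, and the West site → score 2.
the South site: ties the North site; loses to the Riverside lot, the East site, the West site, and the Downtown lot → score 0.5.
the North site: beats the East site and the West site; ties the Riverside lot and the South site; loses to the Downtown lot → score 3.
the West site has the best pairwise record.

the West site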